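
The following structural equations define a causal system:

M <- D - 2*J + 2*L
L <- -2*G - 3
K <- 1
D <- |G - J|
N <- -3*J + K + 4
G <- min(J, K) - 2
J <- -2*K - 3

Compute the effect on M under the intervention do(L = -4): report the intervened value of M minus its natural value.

Under do(L=-4), the mechanism L <- -2*G - 3 is discarded; L is fixed at -4.
J = -2*K - 3  [with K=1]  = -5
G = min(J, K) - 2  [with J=-5, K=1]  = -7
D = |G - J|  [with G=-7, J=-5]  = 2
M = D - 2*J + 2*L  [with D=2, J=-5, L=-4]  = 4
Without intervention: J = -2*K - 3  [with K=1]  = -5; G = min(J, K) - 2  [with J=-5, K=1]  = -7; L = -2*G - 3  [with G=-7]  = 11; D = |G - J|  [with G=-7, J=-5]  = 2; M = D - 2*J + 2*L  [with D=2, J=-5, L=11]  = 34.
Change = 4 − 34 = -30.

-30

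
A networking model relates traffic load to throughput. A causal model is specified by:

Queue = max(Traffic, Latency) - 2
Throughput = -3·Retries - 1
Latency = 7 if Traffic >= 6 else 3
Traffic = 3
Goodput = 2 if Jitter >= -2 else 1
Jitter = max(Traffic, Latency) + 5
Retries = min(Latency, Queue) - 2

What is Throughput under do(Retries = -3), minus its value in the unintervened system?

6

Under do(Retries=-3), the mechanism Retries = min(Latency, Queue) - 2 is discarded; Retries is fixed at -3.
Throughput = -3·Retries - 1  [with Retries=-3]  = 8
Without intervention: Latency = 7 if Traffic >= 6 else 3  [with Traffic=3]  = 3; Queue = max(Traffic, Latency) - 2  [with Traffic=3, Latency=3]  = 1; Retries = min(Latency, Queue) - 2  [with Latency=3, Queue=1]  = -1; Throughput = -3·Retries - 1  [with Retries=-1]  = 2.
Change = 8 − 2 = 6.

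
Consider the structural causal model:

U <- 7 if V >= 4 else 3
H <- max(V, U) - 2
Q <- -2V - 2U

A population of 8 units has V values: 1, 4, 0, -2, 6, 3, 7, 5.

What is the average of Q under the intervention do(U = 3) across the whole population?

-12

The intervention sets U=3 in all 8 units regardless of V. Recomputing Q per unit gives -8, -14, -6, -2, -18, -12, -20, -16; average -12.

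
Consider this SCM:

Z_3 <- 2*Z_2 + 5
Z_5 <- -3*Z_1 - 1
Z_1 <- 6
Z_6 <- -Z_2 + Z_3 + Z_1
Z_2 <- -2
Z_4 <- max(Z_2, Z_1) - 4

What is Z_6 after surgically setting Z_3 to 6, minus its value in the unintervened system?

5

The intervention breaks the incoming arrows to Z_3: Z_3 <- 2*Z_2 + 5 no longer applies, and Z_3 = 6.
Z_6 = -Z_2 + Z_3 + Z_1  [with Z_2=-2, Z_3=6, Z_1=6]  = 14
Without intervention: Z_3 = 2*Z_2 + 5  [with Z_2=-2]  = 1; Z_6 = -Z_2 + Z_3 + Z_1  [with Z_2=-2, Z_3=1, Z_1=6]  = 9.
Change = 14 − 9 = 5.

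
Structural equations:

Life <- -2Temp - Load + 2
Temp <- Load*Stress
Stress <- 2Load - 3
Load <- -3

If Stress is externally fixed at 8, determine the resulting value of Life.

Under do(Stress=8), the mechanism Stress <- 2Load - 3 is discarded; Stress is fixed at 8.
Temp = Load*Stress  [with Load=-3, Stress=8]  = -24
Life = -2Temp - Load + 2  [with Temp=-24, Load=-3]  = 53

53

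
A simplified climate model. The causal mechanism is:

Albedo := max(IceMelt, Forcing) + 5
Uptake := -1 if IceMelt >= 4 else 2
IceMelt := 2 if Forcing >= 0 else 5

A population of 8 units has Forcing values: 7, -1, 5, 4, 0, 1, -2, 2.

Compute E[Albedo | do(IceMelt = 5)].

10.25

The intervention sets IceMelt=5 in all 8 units regardless of Forcing. Recomputing Albedo per unit gives 12, 10, 10, 10, 10, 10, 10, 10; average 10.25.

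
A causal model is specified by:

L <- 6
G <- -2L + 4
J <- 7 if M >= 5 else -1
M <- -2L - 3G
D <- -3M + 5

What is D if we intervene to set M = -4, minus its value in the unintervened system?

48

The intervention breaks the incoming arrows to M: M <- -2L - 3G no longer applies, and M = -4.
D = -3M + 5  [with M=-4]  = 17
Without intervention: G = -2L + 4  [with L=6]  = -8; M = -2L - 3G  [with L=6, G=-8]  = 12; D = -3M + 5  [with M=12]  = -31.
Change = 17 − (-31) = 48.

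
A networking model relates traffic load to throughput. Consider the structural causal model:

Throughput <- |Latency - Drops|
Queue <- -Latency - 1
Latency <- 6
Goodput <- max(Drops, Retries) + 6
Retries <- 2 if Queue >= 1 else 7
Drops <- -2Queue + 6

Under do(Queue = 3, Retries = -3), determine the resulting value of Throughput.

6

Setting Queue = 3, Retries = -3 by intervention discards those variables' equations.
Drops = -2Queue + 6  [with Queue=3]  = 0
Throughput = |Latency - Drops|  [with Latency=6, Drops=0]  = 6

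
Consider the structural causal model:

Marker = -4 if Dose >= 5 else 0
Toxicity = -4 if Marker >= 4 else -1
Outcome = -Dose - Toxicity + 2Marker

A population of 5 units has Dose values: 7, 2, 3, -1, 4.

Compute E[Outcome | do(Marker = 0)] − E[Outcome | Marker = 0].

-1

do(Marker=0) breaks Marker's dependence on Dose. With Marker=0 fixed, Outcome across the units is -6, -1, -2, 2, -3, mean -2.
Conditioning on Marker=0 selects the 4 unit(s) with Dose ∈ {2, 3, -1, 4}. Their Outcome values: -1, -2, 2, -3. Mean = -1.
Difference = -2 − (-1) = -1.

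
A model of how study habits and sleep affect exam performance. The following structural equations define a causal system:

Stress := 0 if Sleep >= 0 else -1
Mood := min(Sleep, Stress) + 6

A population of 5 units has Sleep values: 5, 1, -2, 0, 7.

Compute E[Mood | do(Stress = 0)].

5.6

do(Stress=0) breaks Stress's dependence on Sleep. With Stress=0 fixed, Mood across the units is 6, 6, 4, 6, 6, mean 5.6.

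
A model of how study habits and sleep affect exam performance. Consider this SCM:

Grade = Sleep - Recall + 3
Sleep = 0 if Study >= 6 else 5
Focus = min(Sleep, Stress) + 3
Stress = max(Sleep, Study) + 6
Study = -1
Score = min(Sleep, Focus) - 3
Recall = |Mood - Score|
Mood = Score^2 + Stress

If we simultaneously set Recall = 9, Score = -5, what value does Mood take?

Setting Recall = 9, Score = -5 by intervention discards those variables' equations.
Sleep = 0 if Study >= 6 else 5  [with Study=-1]  = 5
Stress = max(Sleep, Study) + 6  [with Sleep=5, Study=-1]  = 11
Mood = Score^2 + Stress  [with Score=-5, Stress=11]  = 36

36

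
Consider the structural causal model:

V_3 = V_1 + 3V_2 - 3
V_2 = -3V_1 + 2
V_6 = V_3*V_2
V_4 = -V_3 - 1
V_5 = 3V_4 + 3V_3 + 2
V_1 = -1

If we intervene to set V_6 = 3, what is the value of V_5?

-1

do(V_6=3) replaces the equation V_6 = V_3*V_2 with the constant V_6 = 3.
Since V_5 is not a descendant of the intervened variable, it is unaffected.
V_2 = -3V_1 + 2  [with V_1=-1]  = 5
V_3 = V_1 + 3V_2 - 3  [with V_1=-1, V_2=5]  = 11
V_4 = -V_3 - 1  [with V_3=11]  = -12
V_5 = 3V_4 + 3V_3 + 2  [with V_4=-12, V_3=11]  = -1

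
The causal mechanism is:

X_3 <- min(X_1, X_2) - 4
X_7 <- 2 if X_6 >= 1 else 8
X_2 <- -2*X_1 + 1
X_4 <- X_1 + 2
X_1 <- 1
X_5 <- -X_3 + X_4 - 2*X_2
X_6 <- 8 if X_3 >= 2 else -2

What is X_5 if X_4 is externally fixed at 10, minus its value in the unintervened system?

7

Intervening sets X_4 = 10 and removes its equation (X_4 <- X_1 + 2).
X_2 = -2*X_1 + 1  [with X_1=1]  = -1
X_3 = min(X_1, X_2) - 4  [with X_1=1, X_2=-1]  = -5
X_5 = -X_3 + X_4 - 2*X_2  [with X_3=-5, X_4=10, X_2=-1]  = 17
Without intervention: X_2 = -2*X_1 + 1  [with X_1=1]  = -1; X_3 = min(X_1, X_2) - 4  [with X_1=1, X_2=-1]  = -5; X_4 = X_1 + 2  [with X_1=1]  = 3; X_5 = -X_3 + X_4 - 2*X_2  [with X_3=-5, X_4=3, X_2=-1]  = 10.
Change = 17 − 10 = 7.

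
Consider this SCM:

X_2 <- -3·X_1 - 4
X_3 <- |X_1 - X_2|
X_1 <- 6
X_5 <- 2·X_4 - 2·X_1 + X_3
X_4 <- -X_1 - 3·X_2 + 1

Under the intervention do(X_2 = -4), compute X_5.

12

do(X_2=-4) replaces the equation X_2 <- -3·X_1 - 4 with the constant X_2 = -4.
X_3 = |X_1 - X_2|  [with X_1=6, X_2=-4]  = 10
X_4 = -X_1 - 3·X_2 + 1  [with X_1=6, X_2=-4]  = 7
X_5 = 2·X_4 - 2·X_1 + X_3  [with X_4=7, X_1=6, X_3=10]  = 12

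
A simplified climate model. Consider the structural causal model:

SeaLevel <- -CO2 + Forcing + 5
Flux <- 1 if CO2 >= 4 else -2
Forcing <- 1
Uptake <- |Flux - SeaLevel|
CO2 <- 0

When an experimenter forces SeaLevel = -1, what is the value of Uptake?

do(SeaLevel=-1) replaces the equation SeaLevel <- -CO2 + Forcing + 5 with the constant SeaLevel = -1.
Flux = 1 if CO2 >= 4 else -2  [with CO2=0]  = -2
Uptake = |Flux - SeaLevel|  [with Flux=-2, SeaLevel=-1]  = 1

1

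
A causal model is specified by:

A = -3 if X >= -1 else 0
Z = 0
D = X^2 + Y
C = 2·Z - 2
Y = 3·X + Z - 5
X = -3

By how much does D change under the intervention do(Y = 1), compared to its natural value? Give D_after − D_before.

do(Y=1) replaces the equation Y = 3·X + Z - 5 with the constant Y = 1.
D = X^2 + Y  [with X=-3, Y=1]  = 10
Without intervention: Y = 3·X + Z - 5  [with X=-3, Z=0]  = -14; D = X^2 + Y  [with X=-3, Y=-14]  = -5.
Change = 10 − (-5) = 15.

15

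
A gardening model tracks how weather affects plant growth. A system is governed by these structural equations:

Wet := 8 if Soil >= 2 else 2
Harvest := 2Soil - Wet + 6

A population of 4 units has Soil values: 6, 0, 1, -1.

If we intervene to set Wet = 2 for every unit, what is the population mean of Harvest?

7

Under do(Wet=2), Wet's equation is replaced by Wet=2 for every unit. Per-unit Harvest: 16, 4, 6, 2. Mean = 7.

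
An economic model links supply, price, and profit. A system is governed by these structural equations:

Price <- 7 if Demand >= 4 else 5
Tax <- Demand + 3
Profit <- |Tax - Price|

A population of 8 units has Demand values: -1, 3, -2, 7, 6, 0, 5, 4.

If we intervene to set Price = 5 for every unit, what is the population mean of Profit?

do(Price=5) breaks Price's dependence on Demand. With Price=5 fixed, Profit across the units is 3, 1, 4, 5, 4, 2, 3, 2, mean 3.

3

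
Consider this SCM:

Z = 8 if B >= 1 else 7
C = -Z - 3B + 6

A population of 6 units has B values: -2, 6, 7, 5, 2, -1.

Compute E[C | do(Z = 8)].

The intervention sets Z=8 in all 6 units regardless of B. Recomputing C per unit gives 4, -20, -23, -17, -8, 1; average -10.5.

-10.5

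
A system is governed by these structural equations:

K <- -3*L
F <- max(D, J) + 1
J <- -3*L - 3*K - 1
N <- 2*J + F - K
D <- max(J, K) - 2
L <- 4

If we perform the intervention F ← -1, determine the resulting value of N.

57

The intervention breaks the incoming arrows to F: F <- max(D, J) + 1 no longer applies, and F = -1.
K = -3*L  [with L=4]  = -12
J = -3*L - 3*K - 1  [with L=4, K=-12]  = 23
N = 2*J + F - K  [with J=23, F=-1, K=-12]  = 57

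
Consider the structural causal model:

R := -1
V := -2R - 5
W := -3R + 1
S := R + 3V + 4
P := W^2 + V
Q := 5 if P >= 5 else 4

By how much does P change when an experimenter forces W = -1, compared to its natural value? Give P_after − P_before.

-15

do(W=-1) replaces the equation W := -3R + 1 with the constant W = -1.
V = -2R - 5  [with R=-1]  = -3
P = W^2 + V  [with W=-1, V=-3]  = -2
Without intervention: V = -2R - 5  [with R=-1]  = -3; W = -3R + 1  [with R=-1]  = 4; P = W^2 + V  [with W=4, V=-3]  = 13.
Change = -2 − 13 = -15.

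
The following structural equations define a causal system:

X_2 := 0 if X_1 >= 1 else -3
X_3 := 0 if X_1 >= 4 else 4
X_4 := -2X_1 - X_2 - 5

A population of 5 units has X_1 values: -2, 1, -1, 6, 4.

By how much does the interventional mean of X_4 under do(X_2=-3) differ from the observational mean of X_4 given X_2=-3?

-6.2

Under do(X_2=-3), X_2's equation is replaced by X_2=-3 for every unit. Per-unit X_4: 2, -4, 0, -14, -10. Mean = -5.2.
E[X_4|X_2=-3] averages over only the 2 units with X_2=-3 (X_1 = -2, -1): X_4 = 2, 0, mean 1.
Difference = -5.2 − 1 = -6.2.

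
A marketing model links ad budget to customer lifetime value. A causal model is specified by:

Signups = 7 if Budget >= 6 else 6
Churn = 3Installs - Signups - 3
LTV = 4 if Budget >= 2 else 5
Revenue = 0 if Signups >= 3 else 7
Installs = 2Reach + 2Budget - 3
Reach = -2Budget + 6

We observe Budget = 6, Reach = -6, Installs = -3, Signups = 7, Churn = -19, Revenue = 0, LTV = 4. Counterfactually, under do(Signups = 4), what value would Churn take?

-16

Intervening sets Signups = 4 and removes its equation (Signups = 7 if Budget >= 6 else 6).
Reach = -2Budget + 6  [with Budget=6]  = -6
Installs = 2Reach + 2Budget - 3  [with Reach=-6, Budget=6]  = -3
Churn = 3Installs - Signups - 3  [with Installs=-3, Signups=4]  = -16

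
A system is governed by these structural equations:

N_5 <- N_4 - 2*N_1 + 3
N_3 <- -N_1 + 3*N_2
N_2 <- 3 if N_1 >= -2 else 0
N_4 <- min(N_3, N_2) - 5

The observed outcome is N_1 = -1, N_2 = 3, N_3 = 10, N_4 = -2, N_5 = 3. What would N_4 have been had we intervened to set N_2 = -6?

-22

Under do(N_2=-6), the mechanism N_2 <- 3 if N_1 >= -2 else 0 is discarded; N_2 is fixed at -6.
N_3 = -N_1 + 3*N_2  [with N_1=-1, N_2=-6]  = -17
N_4 = min(N_3, N_2) - 5  [with N_3=-17, N_2=-6]  = -22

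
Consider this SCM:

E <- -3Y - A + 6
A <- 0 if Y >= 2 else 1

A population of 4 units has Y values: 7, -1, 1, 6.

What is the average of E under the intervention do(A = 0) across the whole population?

The intervention sets A=0 in all 4 units regardless of Y. Recomputing E per unit gives -15, 9, 3, -12; average -3.75.

-3.75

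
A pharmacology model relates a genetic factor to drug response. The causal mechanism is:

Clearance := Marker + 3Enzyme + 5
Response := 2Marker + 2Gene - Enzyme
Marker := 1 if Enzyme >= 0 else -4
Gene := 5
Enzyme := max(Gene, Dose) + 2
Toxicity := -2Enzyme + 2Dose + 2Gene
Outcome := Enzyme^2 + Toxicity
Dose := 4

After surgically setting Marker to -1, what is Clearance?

The intervention breaks the incoming arrows to Marker: Marker := 1 if Enzyme >= 0 else -4 no longer applies, and Marker = -1.
Enzyme = max(Gene, Dose) + 2  [with Gene=5, Dose=4]  = 7
Clearance = Marker + 3Enzyme + 5  [with Marker=-1, Enzyme=7]  = 25

25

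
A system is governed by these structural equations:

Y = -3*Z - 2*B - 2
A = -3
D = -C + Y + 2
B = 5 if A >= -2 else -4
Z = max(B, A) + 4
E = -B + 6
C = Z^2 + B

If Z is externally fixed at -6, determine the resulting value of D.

The intervention breaks the incoming arrows to Z: Z = max(B, A) + 4 no longer applies, and Z = -6.
B = 5 if A >= -2 else -4  [with A=-3]  = -4
Y = -3*Z - 2*B - 2  [with Z=-6, B=-4]  = 24
C = Z^2 + B  [with Z=-6, B=-4]  = 32
D = -C + Y + 2  [with C=32, Y=24]  = -6

-6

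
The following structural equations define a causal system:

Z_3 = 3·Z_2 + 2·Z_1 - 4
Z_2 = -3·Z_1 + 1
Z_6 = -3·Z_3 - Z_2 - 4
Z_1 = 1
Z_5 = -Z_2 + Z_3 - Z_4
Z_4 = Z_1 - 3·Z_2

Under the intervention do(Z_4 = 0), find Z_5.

-6

Intervening sets Z_4 = 0 and removes its equation (Z_4 = Z_1 - 3·Z_2).
Z_2 = -3·Z_1 + 1  [with Z_1=1]  = -2
Z_3 = 3·Z_2 + 2·Z_1 - 4  [with Z_2=-2, Z_1=1]  = -8
Z_5 = -Z_2 + Z_3 - Z_4  [with Z_2=-2, Z_3=-8, Z_4=0]  = -6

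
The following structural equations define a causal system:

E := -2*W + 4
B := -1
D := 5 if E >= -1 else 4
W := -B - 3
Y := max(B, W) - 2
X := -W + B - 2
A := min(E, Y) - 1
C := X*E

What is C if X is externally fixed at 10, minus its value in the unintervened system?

Under do(X=10), the mechanism X := -W + B - 2 is discarded; X is fixed at 10.
W = -B - 3  [with B=-1]  = -2
E = -2*W + 4  [with W=-2]  = 8
C = X*E  [with X=10, E=8]  = 80
Without intervention: W = -B - 3  [with B=-1]  = -2; E = -2*W + 4  [with W=-2]  = 8; X = -W + B - 2  [with W=-2, B=-1]  = -1; C = X*E  [with X=-1, E=8]  = -8.
Change = 80 − (-8) = 88.

88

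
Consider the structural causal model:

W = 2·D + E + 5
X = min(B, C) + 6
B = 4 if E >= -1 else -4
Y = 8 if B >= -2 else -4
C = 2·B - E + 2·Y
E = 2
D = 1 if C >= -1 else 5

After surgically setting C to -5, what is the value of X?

1

Under do(C=-5), the mechanism C = 2·B - E + 2·Y is discarded; C is fixed at -5.
B = 4 if E >= -1 else -4  [with E=2]  = 4
X = min(B, C) + 6  [with B=4, C=-5]  = 1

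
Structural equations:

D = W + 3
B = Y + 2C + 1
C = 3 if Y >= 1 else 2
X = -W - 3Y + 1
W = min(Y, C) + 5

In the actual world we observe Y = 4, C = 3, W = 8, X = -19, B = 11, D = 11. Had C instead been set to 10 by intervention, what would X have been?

-20

Under do(C=10), the mechanism C = 3 if Y >= 1 else 2 is discarded; C is fixed at 10.
W = min(Y, C) + 5  [with Y=4, C=10]  = 9
X = -W - 3Y + 1  [with W=9, Y=4]  = -20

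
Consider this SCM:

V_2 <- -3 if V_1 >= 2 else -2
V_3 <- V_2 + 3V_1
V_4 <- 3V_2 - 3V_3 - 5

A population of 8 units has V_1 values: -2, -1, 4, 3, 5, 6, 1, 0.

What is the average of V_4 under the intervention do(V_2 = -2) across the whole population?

-23

Under do(V_2=-2), V_2's equation is replaced by V_2=-2 for every unit. Per-unit V_4: 13, 4, -41, -32, -50, -59, -14, -5. Mean = -23.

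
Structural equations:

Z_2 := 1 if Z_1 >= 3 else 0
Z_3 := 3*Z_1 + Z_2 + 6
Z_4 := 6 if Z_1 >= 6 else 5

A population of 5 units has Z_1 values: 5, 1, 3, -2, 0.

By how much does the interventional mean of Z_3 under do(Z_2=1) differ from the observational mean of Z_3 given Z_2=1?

do(Z_2=1) breaks Z_2's dependence on Z_1. With Z_2=1 fixed, Z_3 across the units is 22, 10, 16, 1, 7, mean 11.2.
E[Z_3|Z_2=1] averages over only the 2 units with Z_2=1 (Z_1 = 5, 3): Z_3 = 22, 16, mean 19.
Difference = 11.2 − 19 = -7.8.

-7.8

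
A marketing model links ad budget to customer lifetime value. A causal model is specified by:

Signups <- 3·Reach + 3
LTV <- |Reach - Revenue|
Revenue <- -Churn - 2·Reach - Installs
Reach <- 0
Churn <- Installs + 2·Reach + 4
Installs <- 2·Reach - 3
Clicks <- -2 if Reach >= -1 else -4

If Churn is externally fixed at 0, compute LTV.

Under do(Churn=0), the mechanism Churn <- Installs + 2·Reach + 4 is discarded; Churn is fixed at 0.
Installs = 2·Reach - 3  [with Reach=0]  = -3
Revenue = -Churn - 2·Reach - Installs  [with Churn=0, Reach=0, Installs=-3]  = 3
LTV = |Reach - Revenue|  [with Reach=0, Revenue=3]  = 3

3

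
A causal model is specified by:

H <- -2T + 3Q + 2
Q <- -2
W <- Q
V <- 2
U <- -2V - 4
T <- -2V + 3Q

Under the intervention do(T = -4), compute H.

4

Intervening sets T = -4 and removes its equation (T <- -2V + 3Q).
H = -2T + 3Q + 2  [with T=-4, Q=-2]  = 4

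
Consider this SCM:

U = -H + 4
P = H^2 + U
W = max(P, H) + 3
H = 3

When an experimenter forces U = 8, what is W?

Under do(U=8), the mechanism U = -H + 4 is discarded; U is fixed at 8.
P = H^2 + U  [with H=3, U=8]  = 17
W = max(P, H) + 3  [with P=17, H=3]  = 20

20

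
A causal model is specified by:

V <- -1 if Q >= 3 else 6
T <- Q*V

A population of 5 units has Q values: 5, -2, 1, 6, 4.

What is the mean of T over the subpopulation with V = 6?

-3

Observing V=6 restricts to units where V's equation naturally yields 6: Q ∈ {-2, 1}. In that subpopulation T = -12, 6, mean -3.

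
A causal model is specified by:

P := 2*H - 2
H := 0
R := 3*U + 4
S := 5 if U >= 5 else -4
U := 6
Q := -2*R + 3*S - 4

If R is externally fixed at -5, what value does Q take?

21

do(R=-5) replaces the equation R := 3*U + 4 with the constant R = -5.
S = 5 if U >= 5 else -4  [with U=6]  = 5
Q = -2*R + 3*S - 4  [with R=-5, S=5]  = 21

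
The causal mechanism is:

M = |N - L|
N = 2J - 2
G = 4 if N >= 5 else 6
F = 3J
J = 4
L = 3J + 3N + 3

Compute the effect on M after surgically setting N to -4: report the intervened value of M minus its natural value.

do(N=-4) replaces the equation N = 2J - 2 with the constant N = -4.
L = 3J + 3N + 3  [with J=4, N=-4]  = 3
M = |N - L|  [with N=-4, L=3]  = 7
Without intervention: N = 2J - 2  [with J=4]  = 6; L = 3J + 3N + 3  [with J=4, N=6]  = 33; M = |N - L|  [with N=6, L=33]  = 27.
Change = 7 − 27 = -20.

-20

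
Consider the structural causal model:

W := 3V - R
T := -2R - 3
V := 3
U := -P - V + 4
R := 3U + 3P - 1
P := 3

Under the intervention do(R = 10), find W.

Intervening sets R = 10 and removes its equation (R := 3U + 3P - 1).
W = 3V - R  [with V=3, R=10]  = -1

-1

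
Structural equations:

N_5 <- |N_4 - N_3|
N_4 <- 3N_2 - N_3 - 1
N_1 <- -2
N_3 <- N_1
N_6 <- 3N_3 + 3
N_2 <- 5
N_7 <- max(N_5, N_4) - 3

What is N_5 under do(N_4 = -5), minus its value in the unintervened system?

-15

Intervening sets N_4 = -5 and removes its equation (N_4 <- 3N_2 - N_3 - 1).
N_3 = N_1  [with N_1=-2]  = -2
N_5 = |N_4 - N_3|  [with N_4=-5, N_3=-2]  = 3
Without intervention: N_3 = N_1  [with N_1=-2]  = -2; N_4 = 3N_2 - N_3 - 1  [with N_2=5, N_3=-2]  = 16; N_5 = |N_4 - N_3|  [with N_4=16, N_3=-2]  = 18.
Change = 3 − 18 = -15.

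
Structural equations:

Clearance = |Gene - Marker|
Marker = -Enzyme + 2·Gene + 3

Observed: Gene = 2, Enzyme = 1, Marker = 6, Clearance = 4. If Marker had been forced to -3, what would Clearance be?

5

The intervention breaks the incoming arrows to Marker: Marker = -Enzyme + 2·Gene + 3 no longer applies, and Marker = -3.
Clearance = |Gene - Marker|  [with Gene=2, Marker=-3]  = 5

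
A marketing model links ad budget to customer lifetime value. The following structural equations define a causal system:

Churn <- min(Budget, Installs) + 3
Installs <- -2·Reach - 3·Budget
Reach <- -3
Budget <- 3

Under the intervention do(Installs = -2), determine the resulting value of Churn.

1

The intervention breaks the incoming arrows to Installs: Installs <- -2·Reach - 3·Budget no longer applies, and Installs = -2.
Churn = min(Budget, Installs) + 3  [with Budget=3, Installs=-2]  = 1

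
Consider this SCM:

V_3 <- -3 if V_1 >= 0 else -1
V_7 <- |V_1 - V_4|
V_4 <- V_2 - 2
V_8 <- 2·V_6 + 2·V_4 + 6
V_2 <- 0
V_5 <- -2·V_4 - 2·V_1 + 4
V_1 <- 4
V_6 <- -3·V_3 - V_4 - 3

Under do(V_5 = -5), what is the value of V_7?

6

Under do(V_5=-5), the mechanism V_5 <- -2·V_4 - 2·V_1 + 4 is discarded; V_5 is fixed at -5.
Since V_7 is not a descendant of the intervened variable, it is unaffected.
V_4 = V_2 - 2  [with V_2=0]  = -2
V_7 = |V_1 - V_4|  [with V_1=4, V_4=-2]  = 6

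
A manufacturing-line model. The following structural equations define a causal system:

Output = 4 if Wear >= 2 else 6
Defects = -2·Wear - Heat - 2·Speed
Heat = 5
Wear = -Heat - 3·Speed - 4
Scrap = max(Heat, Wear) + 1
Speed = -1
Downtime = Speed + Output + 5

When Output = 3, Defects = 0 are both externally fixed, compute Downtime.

Under do(Output = 3, Defects = 0), each intervened variable's structural equation is replaced by its fixed value.
Downtime = Speed + Output + 5  [with Speed=-1, Output=3]  = 7

7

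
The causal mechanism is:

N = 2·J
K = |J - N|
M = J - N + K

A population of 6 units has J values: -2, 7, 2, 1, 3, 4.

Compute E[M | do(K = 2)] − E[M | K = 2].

Under do(K=2), K's equation is replaced by K=2 for every unit. Per-unit M: 4, -5, 0, 1, -1, -2. Mean = -0.5.
Conditioning on K=2 selects the 2 unit(s) with J ∈ {-2, 2}. Their M values: 4, 0. Mean = 2.
Difference = -0.5 − 2 = -2.5.

-2.5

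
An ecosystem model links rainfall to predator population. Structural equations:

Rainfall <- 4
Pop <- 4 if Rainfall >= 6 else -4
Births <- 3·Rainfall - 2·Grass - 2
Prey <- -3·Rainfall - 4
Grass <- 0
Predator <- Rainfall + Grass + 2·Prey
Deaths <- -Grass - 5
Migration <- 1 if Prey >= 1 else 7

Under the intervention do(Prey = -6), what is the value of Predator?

-8

The intervention breaks the incoming arrows to Prey: Prey <- -3·Rainfall - 4 no longer applies, and Prey = -6.
Predator = Rainfall + Grass + 2·Prey  [with Rainfall=4, Grass=0, Prey=-6]  = -8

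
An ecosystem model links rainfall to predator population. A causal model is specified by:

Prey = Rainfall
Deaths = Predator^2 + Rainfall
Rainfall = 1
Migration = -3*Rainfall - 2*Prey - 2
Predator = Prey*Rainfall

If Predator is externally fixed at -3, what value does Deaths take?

10

The intervention breaks the incoming arrows to Predator: Predator = Prey*Rainfall no longer applies, and Predator = -3.
Deaths = Predator^2 + Rainfall  [with Predator=-3, Rainfall=1]  = 10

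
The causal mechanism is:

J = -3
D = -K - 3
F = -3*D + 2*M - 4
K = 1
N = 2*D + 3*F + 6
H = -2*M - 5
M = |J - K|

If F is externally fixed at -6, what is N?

Intervening sets F = -6 and removes its equation (F = -3*D + 2*M - 4).
D = -K - 3  [with K=1]  = -4
N = 2*D + 3*F + 6  [with D=-4, F=-6]  = -20

-20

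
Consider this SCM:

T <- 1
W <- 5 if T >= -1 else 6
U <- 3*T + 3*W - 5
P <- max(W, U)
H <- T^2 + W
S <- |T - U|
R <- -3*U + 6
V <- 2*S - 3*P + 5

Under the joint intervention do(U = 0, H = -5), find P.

5

The joint intervention fixes U = 0, H = -5, removing each variable's own equation.
W = 5 if T >= -1 else 6  [with T=1]  = 5
P = max(W, U)  [with W=5, U=0]  = 5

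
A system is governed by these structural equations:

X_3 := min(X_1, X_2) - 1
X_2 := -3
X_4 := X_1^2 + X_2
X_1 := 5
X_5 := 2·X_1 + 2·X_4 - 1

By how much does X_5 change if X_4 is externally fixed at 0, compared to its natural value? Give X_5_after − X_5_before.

Intervening sets X_4 = 0 and removes its equation (X_4 := X_1^2 + X_2).
X_5 = 2·X_1 + 2·X_4 - 1  [with X_1=5, X_4=0]  = 9
Without intervention: X_4 = X_1^2 + X_2  [with X_1=5, X_2=-3]  = 22; X_5 = 2·X_1 + 2·X_4 - 1  [with X_1=5, X_4=22]  = 53.
Change = 9 − 53 = -44.

-44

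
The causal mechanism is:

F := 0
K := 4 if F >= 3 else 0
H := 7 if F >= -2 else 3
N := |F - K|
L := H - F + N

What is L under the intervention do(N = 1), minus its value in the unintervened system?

Intervening sets N = 1 and removes its equation (N := |F - K|).
H = 7 if F >= -2 else 3  [with F=0]  = 7
L = H - F + N  [with H=7, F=0, N=1]  = 8
Without intervention: K = 4 if F >= 3 else 0  [with F=0]  = 0; H = 7 if F >= -2 else 3  [with F=0]  = 7; N = |F - K|  [with F=0, K=0]  = 0; L = H - F + N  [with H=7, F=0, N=0]  = 7.
Change = 8 − 7 = 1.

1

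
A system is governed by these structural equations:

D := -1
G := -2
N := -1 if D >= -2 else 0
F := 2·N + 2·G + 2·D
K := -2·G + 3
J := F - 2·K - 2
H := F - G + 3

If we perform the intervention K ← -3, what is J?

-4

The intervention breaks the incoming arrows to K: K := -2·G + 3 no longer applies, and K = -3.
N = -1 if D >= -2 else 0  [with D=-1]  = -1
F = 2·N + 2·G + 2·D  [with N=-1, G=-2, D=-1]  = -8
J = F - 2·K - 2  [with F=-8, K=-3]  = -4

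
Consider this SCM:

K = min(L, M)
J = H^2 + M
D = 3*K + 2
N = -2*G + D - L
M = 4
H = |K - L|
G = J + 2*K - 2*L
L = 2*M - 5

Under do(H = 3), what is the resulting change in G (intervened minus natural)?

Under do(H=3), the mechanism H = |K - L| is discarded; H is fixed at 3.
L = 2*M - 5  [with M=4]  = 3
K = min(L, M)  [with L=3, M=4]  = 3
J = H^2 + M  [with H=3, M=4]  = 13
G = J + 2*K - 2*L  [with J=13, K=3, L=3]  = 13
Without intervention: L = 2*M - 5  [with M=4]  = 3; K = min(L, M)  [with L=3, M=4]  = 3; H = |K - L|  [with K=3, L=3]  = 0; J = H^2 + M  [with H=0, M=4]  = 4; G = J + 2*K - 2*L  [with J=4, K=3, L=3]  = 4.
Change = 13 − 4 = 9.

9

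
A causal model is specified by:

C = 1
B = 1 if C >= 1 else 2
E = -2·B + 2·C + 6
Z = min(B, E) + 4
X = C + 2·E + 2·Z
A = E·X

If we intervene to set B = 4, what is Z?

Under do(B=4), the mechanism B = 1 if C >= 1 else 2 is discarded; B is fixed at 4.
E = -2·B + 2·C + 6  [with B=4, C=1]  = 0
Z = min(B, E) + 4  [with B=4, E=0]  = 4

4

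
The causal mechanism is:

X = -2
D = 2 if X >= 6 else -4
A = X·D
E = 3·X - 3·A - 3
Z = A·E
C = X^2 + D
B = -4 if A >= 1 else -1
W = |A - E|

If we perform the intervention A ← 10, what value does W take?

49

The intervention breaks the incoming arrows to A: A = X·D no longer applies, and A = 10.
E = 3·X - 3·A - 3  [with X=-2, A=10]  = -39
W = |A - E|  [with A=10, E=-39]  = 49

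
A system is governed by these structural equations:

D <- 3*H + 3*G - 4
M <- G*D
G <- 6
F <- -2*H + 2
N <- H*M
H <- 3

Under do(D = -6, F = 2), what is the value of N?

-108

The joint intervention fixes D = -6, F = 2, removing each variable's own equation.
M = G*D  [with G=6, D=-6]  = -36
N = H*M  [with H=3, M=-36]  = -108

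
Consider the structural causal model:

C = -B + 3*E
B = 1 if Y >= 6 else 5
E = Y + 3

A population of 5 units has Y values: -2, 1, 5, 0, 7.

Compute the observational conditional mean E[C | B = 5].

Conditioning on B=5 selects the 4 unit(s) with Y ∈ {-2, 1, 5, 0}. Their C values: -2, 7, 19, 4. Mean = 7.

7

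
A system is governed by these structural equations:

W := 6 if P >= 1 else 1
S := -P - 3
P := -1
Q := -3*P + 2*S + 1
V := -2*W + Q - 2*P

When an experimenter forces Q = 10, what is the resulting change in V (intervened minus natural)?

10

Intervening sets Q = 10 and removes its equation (Q := -3*P + 2*S + 1).
W = 6 if P >= 1 else 1  [with P=-1]  = 1
V = -2*W + Q - 2*P  [with W=1, Q=10, P=-1]  = 10
Without intervention: S = -P - 3  [with P=-1]  = -2; W = 6 if P >= 1 else 1  [with P=-1]  = 1; Q = -3*P + 2*S + 1  [with P=-1, S=-2]  = 0; V = -2*W + Q - 2*P  [with W=1, Q=0, P=-1]  = 0.
Change = 10 − 0 = 10.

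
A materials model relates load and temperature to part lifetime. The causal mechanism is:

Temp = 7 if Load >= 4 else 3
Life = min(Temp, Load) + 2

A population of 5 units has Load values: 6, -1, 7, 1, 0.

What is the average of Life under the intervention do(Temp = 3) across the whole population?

3.2

do(Temp=3) breaks Temp's dependence on Load. With Temp=3 fixed, Life across the units is 5, 1, 5, 3, 2, mean 3.2.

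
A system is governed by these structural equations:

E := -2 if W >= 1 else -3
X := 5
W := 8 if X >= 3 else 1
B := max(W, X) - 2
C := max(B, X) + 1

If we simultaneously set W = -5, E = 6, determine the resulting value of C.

The joint intervention fixes W = -5, E = 6, removing each variable's own equation.
B = max(W, X) - 2  [with W=-5, X=5]  = 3
C = max(B, X) + 1  [with B=3, X=5]  = 6

6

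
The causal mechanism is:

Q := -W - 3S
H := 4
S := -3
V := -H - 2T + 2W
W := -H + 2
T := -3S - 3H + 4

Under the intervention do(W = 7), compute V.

8

Under do(W=7), the mechanism W := -H + 2 is discarded; W is fixed at 7.
T = -3S - 3H + 4  [with S=-3, H=4]  = 1
V = -H - 2T + 2W  [with H=4, T=1, W=7]  = 8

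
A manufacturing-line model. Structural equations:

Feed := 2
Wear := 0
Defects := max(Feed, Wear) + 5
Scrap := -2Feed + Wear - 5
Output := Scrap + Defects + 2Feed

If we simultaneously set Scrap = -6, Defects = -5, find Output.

The joint intervention fixes Scrap = -6, Defects = -5, removing each variable's own equation.
Output = Scrap + Defects + 2Feed  [with Scrap=-6, Defects=-5, Feed=2]  = -7

-7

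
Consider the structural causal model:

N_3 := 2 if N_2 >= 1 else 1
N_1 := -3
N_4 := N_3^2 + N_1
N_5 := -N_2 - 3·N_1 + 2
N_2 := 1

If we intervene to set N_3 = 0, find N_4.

The intervention breaks the incoming arrows to N_3: N_3 := 2 if N_2 >= 1 else 1 no longer applies, and N_3 = 0.
N_4 = N_3^2 + N_1  [with N_3=0, N_1=-3]  = -3

-3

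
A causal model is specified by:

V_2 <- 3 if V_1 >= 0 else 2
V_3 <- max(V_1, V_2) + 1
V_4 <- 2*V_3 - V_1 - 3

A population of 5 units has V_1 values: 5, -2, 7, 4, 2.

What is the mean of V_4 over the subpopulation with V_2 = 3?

4

Conditioning on V_2=3 selects the 4 unit(s) with V_1 ∈ {5, 7, 4, 2}. Their V_4 values: 4, 6, 3, 3. Mean = 4.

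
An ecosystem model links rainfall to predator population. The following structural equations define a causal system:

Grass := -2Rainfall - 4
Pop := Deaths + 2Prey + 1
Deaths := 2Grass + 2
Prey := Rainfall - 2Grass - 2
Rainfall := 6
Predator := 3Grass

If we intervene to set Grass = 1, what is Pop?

Under do(Grass=1), the mechanism Grass := -2Rainfall - 4 is discarded; Grass is fixed at 1.
Prey = Rainfall - 2Grass - 2  [with Rainfall=6, Grass=1]  = 2
Deaths = 2Grass + 2  [with Grass=1]  = 4
Pop = Deaths + 2Prey + 1  [with Deaths=4, Prey=2]  = 9

9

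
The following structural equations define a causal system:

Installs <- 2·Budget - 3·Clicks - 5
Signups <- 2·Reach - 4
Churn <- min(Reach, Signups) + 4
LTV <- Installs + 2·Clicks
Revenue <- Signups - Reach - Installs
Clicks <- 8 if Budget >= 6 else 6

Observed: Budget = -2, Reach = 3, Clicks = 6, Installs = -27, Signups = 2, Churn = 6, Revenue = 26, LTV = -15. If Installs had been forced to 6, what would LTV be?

18

do(Installs=6) replaces the equation Installs <- 2·Budget - 3·Clicks - 5 with the constant Installs = 6.
Clicks = 8 if Budget >= 6 else 6  [with Budget=-2]  = 6
LTV = Installs + 2·Clicks  [with Installs=6, Clicks=6]  = 18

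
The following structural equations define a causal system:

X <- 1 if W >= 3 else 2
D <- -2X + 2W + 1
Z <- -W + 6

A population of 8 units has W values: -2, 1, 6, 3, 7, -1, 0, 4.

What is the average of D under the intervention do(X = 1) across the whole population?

3.5

Under do(X=1), X's equation is replaced by X=1 for every unit. Per-unit D: -5, 1, 11, 5, 13, -3, -1, 7. Mean = 3.5.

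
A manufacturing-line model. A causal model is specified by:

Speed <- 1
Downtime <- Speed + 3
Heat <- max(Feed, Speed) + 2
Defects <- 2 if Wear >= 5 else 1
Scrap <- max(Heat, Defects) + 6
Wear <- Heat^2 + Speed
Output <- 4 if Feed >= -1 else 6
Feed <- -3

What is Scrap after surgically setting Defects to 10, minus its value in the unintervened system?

The intervention breaks the incoming arrows to Defects: Defects <- 2 if Wear >= 5 else 1 no longer applies, and Defects = 10.
Heat = max(Feed, Speed) + 2  [with Feed=-3, Speed=1]  = 3
Scrap = max(Heat, Defects) + 6  [with Heat=3, Defects=10]  = 16
Without intervention: Heat = max(Feed, Speed) + 2  [with Feed=-3, Speed=1]  = 3; Wear = Heat^2 + Speed  [with Heat=3, Speed=1]  = 10; Defects = 2 if Wear >= 5 else 1  [with Wear=10]  = 2; Scrap = max(Heat, Defects) + 6  [with Heat=3, Defects=2]  = 9.
Change = 16 − 9 = 7.

7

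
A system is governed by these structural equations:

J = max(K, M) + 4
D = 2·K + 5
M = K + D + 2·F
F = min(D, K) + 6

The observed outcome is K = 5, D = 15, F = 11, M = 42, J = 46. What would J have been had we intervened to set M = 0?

Intervening sets M = 0 and removes its equation (M = K + D + 2·F).
J = max(K, M) + 4  [with K=5, M=0]  = 9

9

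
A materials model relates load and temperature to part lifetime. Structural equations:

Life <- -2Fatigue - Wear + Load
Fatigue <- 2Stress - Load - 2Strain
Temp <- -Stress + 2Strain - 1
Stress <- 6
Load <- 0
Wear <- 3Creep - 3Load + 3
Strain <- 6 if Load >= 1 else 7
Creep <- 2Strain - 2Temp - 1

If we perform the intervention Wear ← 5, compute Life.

-1

Intervening sets Wear = 5 and removes its equation (Wear <- 3Creep - 3Load + 3).
Strain = 6 if Load >= 1 else 7  [with Load=0]  = 7
Fatigue = 2Stress - Load - 2Strain  [with Stress=6, Load=0, Strain=7]  = -2
Life = -2Fatigue - Wear + Load  [with Fatigue=-2, Wear=5, Load=0]  = -1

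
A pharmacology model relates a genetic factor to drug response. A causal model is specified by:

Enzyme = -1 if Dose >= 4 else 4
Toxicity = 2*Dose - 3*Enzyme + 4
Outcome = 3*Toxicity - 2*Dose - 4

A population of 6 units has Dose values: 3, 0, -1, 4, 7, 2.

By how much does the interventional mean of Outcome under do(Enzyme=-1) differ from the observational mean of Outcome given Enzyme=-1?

Every unit gets Enzyme=-1 under the intervention. Outcome values become 29, 17, 13, 33, 45, 25; E[Outcome|do(Enzyme=-1)] = 27.
E[Outcome|Enzyme=-1] averages over only the 2 units with Enzyme=-1 (Dose = 4, 7): Outcome = 33, 45, mean 39.
Difference = 27 − 39 = -12.

-12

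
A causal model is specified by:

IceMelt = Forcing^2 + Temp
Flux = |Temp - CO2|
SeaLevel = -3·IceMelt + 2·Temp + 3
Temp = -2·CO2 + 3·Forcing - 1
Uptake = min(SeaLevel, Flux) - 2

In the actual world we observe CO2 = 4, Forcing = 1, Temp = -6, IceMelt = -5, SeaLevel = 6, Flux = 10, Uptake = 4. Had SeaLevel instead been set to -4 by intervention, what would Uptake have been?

Under do(SeaLevel=-4), the mechanism SeaLevel = -3·IceMelt + 2·Temp + 3 is discarded; SeaLevel is fixed at -4.
Temp = -2·CO2 + 3·Forcing - 1  [with CO2=4, Forcing=1]  = -6
Flux = |Temp - CO2|  [with Temp=-6, CO2=4]  = 10
Uptake = min(SeaLevel, Flux) - 2  [with SeaLevel=-4, Flux=10]  = -6

-6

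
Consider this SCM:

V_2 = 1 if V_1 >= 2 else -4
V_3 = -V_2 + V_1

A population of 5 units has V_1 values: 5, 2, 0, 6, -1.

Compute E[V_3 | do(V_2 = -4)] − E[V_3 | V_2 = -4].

2.9

Under do(V_2=-4), V_2's equation is replaced by V_2=-4 for every unit. Per-unit V_3: 9, 6, 4, 10, 3. Mean = 6.4.
Conditioning on V_2=-4 selects the 2 unit(s) with V_1 ∈ {0, -1}. Their V_3 values: 4, 3. Mean = 3.5.
Difference = 6.4 − 3.5 = 2.9.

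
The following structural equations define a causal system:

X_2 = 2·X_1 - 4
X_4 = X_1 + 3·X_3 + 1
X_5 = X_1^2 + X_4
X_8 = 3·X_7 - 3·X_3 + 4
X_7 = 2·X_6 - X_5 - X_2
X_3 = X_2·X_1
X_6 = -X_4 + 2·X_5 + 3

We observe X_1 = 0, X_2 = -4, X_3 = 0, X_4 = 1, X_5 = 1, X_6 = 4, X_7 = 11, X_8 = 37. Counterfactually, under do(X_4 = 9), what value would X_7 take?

The intervention breaks the incoming arrows to X_4: X_4 = X_1 + 3·X_3 + 1 no longer applies, and X_4 = 9.
X_2 = 2·X_1 - 4  [with X_1=0]  = -4
X_5 = X_1^2 + X_4  [with X_1=0, X_4=9]  = 9
X_6 = -X_4 + 2·X_5 + 3  [with X_4=9, X_5=9]  = 12
X_7 = 2·X_6 - X_5 - X_2  [with X_6=12, X_5=9, X_2=-4]  = 19

19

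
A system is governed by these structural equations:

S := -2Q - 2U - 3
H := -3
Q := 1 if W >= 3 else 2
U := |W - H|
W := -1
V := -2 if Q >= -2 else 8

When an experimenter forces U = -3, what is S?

-1

do(U=-3) replaces the equation U := |W - H| with the constant U = -3.
Q = 1 if W >= 3 else 2  [with W=-1]  = 2
S = -2Q - 2U - 3  [with Q=2, U=-3]  = -1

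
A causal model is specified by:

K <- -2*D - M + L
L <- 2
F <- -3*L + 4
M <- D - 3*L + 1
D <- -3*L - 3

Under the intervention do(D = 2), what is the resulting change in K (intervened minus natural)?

-33

Under do(D=2), the mechanism D <- -3*L - 3 is discarded; D is fixed at 2.
M = D - 3*L + 1  [with D=2, L=2]  = -3
K = -2*D - M + L  [with D=2, M=-3, L=2]  = 1
Without intervention: D = -3*L - 3  [with L=2]  = -9; M = D - 3*L + 1  [with D=-9, L=2]  = -14; K = -2*D - M + L  [with D=-9, M=-14, L=2]  = 34.
Change = 1 − 34 = -33.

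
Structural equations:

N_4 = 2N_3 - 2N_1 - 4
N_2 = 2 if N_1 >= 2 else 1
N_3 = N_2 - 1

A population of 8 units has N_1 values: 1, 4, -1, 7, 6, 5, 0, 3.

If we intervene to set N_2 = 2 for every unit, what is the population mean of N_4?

do(N_2=2) breaks N_2's dependence on N_1. With N_2=2 fixed, N_4 across the units is -4, -10, 0, -16, -14, -12, -2, -8, mean -8.25.

-8.25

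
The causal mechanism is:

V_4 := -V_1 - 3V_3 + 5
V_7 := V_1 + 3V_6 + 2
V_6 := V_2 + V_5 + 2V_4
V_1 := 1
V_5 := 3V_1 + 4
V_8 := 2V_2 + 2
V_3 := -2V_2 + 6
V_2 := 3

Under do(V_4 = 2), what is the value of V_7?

The intervention breaks the incoming arrows to V_4: V_4 := -V_1 - 3V_3 + 5 no longer applies, and V_4 = 2.
V_5 = 3V_1 + 4  [with V_1=1]  = 7
V_6 = V_2 + V_5 + 2V_4  [with V_2=3, V_5=7, V_4=2]  = 14
V_7 = V_1 + 3V_6 + 2  [with V_1=1, V_6=14]  = 45

45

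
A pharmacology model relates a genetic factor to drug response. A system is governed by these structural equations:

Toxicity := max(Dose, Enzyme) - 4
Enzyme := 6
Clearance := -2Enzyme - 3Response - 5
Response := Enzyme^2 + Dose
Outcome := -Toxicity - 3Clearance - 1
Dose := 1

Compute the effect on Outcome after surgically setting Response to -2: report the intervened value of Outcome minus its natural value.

The intervention breaks the incoming arrows to Response: Response := Enzyme^2 + Dose no longer applies, and Response = -2.
Toxicity = max(Dose, Enzyme) - 4  [with Dose=1, Enzyme=6]  = 2
Clearance = -2Enzyme - 3Response - 5  [with Enzyme=6, Response=-2]  = -11
Outcome = -Toxicity - 3Clearance - 1  [with Toxicity=2, Clearance=-11]  = 30
Without intervention: Response = Enzyme^2 + Dose  [with Enzyme=6, Dose=1]  = 37; Toxicity = max(Dose, Enzyme) - 4  [with Dose=1, Enzyme=6]  = 2; Clearance = -2Enzyme - 3Response - 5  [with Enzyme=6, Response=37]  = -128; Outcome = -Toxicity - 3Clearance - 1  [with Toxicity=2, Clearance=-128]  = 381.
Change = 30 − 381 = -351.

-351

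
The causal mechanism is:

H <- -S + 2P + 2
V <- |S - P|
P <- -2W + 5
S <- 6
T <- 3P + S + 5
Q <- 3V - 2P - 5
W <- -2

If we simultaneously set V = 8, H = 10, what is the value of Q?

Setting V = 8, H = 10 by intervention discards those variables' equations.
P = -2W + 5  [with W=-2]  = 9
Q = 3V - 2P - 5  [with V=8, P=9]  = 1

1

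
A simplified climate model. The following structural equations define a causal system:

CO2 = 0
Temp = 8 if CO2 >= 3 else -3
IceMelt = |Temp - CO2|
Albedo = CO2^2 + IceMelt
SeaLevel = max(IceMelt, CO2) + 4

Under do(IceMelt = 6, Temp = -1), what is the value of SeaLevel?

Setting IceMelt = 6, Temp = -1 by intervention discards those variables' equations.
SeaLevel = max(IceMelt, CO2) + 4  [with IceMelt=6, CO2=0]  = 10

10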